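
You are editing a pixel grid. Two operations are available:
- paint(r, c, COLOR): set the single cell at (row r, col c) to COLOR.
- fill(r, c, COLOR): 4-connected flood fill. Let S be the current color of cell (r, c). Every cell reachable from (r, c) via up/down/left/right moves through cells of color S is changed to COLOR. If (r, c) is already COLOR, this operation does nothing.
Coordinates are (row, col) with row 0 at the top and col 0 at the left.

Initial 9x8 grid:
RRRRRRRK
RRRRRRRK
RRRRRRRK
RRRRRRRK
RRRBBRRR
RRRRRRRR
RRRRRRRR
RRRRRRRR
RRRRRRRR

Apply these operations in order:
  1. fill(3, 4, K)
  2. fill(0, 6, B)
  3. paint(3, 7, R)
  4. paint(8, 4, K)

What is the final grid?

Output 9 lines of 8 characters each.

Answer: BBBBBBBB
BBBBBBBB
BBBBBBBB
BBBBBBBR
BBBBBBBB
BBBBBBBB
BBBBBBBB
BBBBBBBB
BBBBKBBB

Derivation:
After op 1 fill(3,4,K) [66 cells changed]:
KKKKKKKK
KKKKKKKK
KKKKKKKK
KKKKKKKK
KKKBBKKK
KKKKKKKK
KKKKKKKK
KKKKKKKK
KKKKKKKK
After op 2 fill(0,6,B) [70 cells changed]:
BBBBBBBB
BBBBBBBB
BBBBBBBB
BBBBBBBB
BBBBBBBB
BBBBBBBB
BBBBBBBB
BBBBBBBB
BBBBBBBB
After op 3 paint(3,7,R):
BBBBBBBB
BBBBBBBB
BBBBBBBB
BBBBBBBR
BBBBBBBB
BBBBBBBB
BBBBBBBB
BBBBBBBB
BBBBBBBB
After op 4 paint(8,4,K):
BBBBBBBB
BBBBBBBB
BBBBBBBB
BBBBBBBR
BBBBBBBB
BBBBBBBB
BBBBBBBB
BBBBBBBB
BBBBKBBB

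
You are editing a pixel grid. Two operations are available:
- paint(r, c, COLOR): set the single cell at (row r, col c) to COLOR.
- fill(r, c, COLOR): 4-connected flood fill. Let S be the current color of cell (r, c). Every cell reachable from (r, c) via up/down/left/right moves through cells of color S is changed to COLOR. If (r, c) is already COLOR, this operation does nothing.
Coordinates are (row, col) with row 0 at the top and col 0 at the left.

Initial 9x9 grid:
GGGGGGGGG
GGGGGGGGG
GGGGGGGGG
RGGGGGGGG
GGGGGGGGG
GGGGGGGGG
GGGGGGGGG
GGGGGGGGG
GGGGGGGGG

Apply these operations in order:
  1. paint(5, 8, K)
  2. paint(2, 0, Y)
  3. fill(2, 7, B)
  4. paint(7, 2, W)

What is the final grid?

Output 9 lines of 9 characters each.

After op 1 paint(5,8,K):
GGGGGGGGG
GGGGGGGGG
GGGGGGGGG
RGGGGGGGG
GGGGGGGGG
GGGGGGGGK
GGGGGGGGG
GGGGGGGGG
GGGGGGGGG
After op 2 paint(2,0,Y):
GGGGGGGGG
GGGGGGGGG
YGGGGGGGG
RGGGGGGGG
GGGGGGGGG
GGGGGGGGK
GGGGGGGGG
GGGGGGGGG
GGGGGGGGG
After op 3 fill(2,7,B) [78 cells changed]:
BBBBBBBBB
BBBBBBBBB
YBBBBBBBB
RBBBBBBBB
BBBBBBBBB
BBBBBBBBK
BBBBBBBBB
BBBBBBBBB
BBBBBBBBB
After op 4 paint(7,2,W):
BBBBBBBBB
BBBBBBBBB
YBBBBBBBB
RBBBBBBBB
BBBBBBBBB
BBBBBBBBK
BBBBBBBBB
BBWBBBBBB
BBBBBBBBB

Answer: BBBBBBBBB
BBBBBBBBB
YBBBBBBBB
RBBBBBBBB
BBBBBBBBB
BBBBBBBBK
BBBBBBBBB
BBWBBBBBB
BBBBBBBBB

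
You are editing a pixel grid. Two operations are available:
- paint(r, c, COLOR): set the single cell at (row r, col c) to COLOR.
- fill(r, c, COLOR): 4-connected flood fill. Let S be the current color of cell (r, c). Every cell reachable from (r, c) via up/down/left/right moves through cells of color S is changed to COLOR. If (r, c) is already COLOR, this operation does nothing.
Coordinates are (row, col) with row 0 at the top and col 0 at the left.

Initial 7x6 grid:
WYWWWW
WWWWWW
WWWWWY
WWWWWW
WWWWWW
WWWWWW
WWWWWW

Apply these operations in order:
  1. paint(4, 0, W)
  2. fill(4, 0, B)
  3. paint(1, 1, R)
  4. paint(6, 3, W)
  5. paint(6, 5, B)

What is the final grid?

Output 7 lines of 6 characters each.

Answer: BYBBBB
BRBBBB
BBBBBY
BBBBBB
BBBBBB
BBBBBB
BBBWBB

Derivation:
After op 1 paint(4,0,W):
WYWWWW
WWWWWW
WWWWWY
WWWWWW
WWWWWW
WWWWWW
WWWWWW
After op 2 fill(4,0,B) [40 cells changed]:
BYBBBB
BBBBBB
BBBBBY
BBBBBB
BBBBBB
BBBBBB
BBBBBB
After op 3 paint(1,1,R):
BYBBBB
BRBBBB
BBBBBY
BBBBBB
BBBBBB
BBBBBB
BBBBBB
After op 4 paint(6,3,W):
BYBBBB
BRBBBB
BBBBBY
BBBBBB
BBBBBB
BBBBBB
BBBWBB
After op 5 paint(6,5,B):
BYBBBB
BRBBBB
BBBBBY
BBBBBB
BBBBBB
BBBBBB
BBBWBB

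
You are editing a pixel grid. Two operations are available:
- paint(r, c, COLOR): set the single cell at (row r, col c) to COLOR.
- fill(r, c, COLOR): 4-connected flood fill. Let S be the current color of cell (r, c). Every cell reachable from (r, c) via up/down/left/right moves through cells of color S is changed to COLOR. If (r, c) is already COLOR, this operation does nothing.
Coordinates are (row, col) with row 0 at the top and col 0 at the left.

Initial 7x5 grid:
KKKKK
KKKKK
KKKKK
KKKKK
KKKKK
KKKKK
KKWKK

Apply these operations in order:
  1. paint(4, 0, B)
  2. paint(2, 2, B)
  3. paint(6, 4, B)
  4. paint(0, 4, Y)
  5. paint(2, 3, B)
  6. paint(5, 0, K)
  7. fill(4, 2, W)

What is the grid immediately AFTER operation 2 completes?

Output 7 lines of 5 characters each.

Answer: KKKKK
KKKKK
KKBKK
KKKKK
BKKKK
KKKKK
KKWKK

Derivation:
After op 1 paint(4,0,B):
KKKKK
KKKKK
KKKKK
KKKKK
BKKKK
KKKKK
KKWKK
After op 2 paint(2,2,B):
KKKKK
KKKKK
KKBKK
KKKKK
BKKKK
KKKKK
KKWKK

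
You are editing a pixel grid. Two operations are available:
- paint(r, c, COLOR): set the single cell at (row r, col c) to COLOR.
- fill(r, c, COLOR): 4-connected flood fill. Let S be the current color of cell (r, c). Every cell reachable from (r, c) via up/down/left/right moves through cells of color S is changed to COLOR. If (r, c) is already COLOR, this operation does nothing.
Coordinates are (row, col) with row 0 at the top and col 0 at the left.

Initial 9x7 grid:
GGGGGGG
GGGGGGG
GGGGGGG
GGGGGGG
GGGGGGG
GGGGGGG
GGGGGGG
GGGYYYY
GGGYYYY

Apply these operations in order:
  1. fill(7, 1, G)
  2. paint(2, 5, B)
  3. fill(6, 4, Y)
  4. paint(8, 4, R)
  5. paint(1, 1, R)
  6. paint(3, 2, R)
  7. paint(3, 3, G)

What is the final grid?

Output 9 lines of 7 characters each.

After op 1 fill(7,1,G) [0 cells changed]:
GGGGGGG
GGGGGGG
GGGGGGG
GGGGGGG
GGGGGGG
GGGGGGG
GGGGGGG
GGGYYYY
GGGYYYY
After op 2 paint(2,5,B):
GGGGGGG
GGGGGGG
GGGGGBG
GGGGGGG
GGGGGGG
GGGGGGG
GGGGGGG
GGGYYYY
GGGYYYY
After op 3 fill(6,4,Y) [54 cells changed]:
YYYYYYY
YYYYYYY
YYYYYBY
YYYYYYY
YYYYYYY
YYYYYYY
YYYYYYY
YYYYYYY
YYYYYYY
After op 4 paint(8,4,R):
YYYYYYY
YYYYYYY
YYYYYBY
YYYYYYY
YYYYYYY
YYYYYYY
YYYYYYY
YYYYYYY
YYYYRYY
After op 5 paint(1,1,R):
YYYYYYY
YRYYYYY
YYYYYBY
YYYYYYY
YYYYYYY
YYYYYYY
YYYYYYY
YYYYYYY
YYYYRYY
After op 6 paint(3,2,R):
YYYYYYY
YRYYYYY
YYYYYBY
YYRYYYY
YYYYYYY
YYYYYYY
YYYYYYY
YYYYYYY
YYYYRYY
After op 7 paint(3,3,G):
YYYYYYY
YRYYYYY
YYYYYBY
YYRGYYY
YYYYYYY
YYYYYYY
YYYYYYY
YYYYYYY
YYYYRYY

Answer: YYYYYYY
YRYYYYY
YYYYYBY
YYRGYYY
YYYYYYY
YYYYYYY
YYYYYYY
YYYYYYY
YYYYRYY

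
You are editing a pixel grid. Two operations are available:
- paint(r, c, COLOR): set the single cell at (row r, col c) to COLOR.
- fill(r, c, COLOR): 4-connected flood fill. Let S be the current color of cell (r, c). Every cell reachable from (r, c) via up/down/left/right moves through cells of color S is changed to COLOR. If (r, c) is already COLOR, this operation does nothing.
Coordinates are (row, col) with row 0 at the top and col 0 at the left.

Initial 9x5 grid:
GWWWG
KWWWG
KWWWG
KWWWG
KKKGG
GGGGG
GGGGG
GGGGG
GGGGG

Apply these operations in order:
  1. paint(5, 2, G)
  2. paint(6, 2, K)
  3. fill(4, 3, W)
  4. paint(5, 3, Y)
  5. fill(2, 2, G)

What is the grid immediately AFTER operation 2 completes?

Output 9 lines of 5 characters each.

Answer: GWWWG
KWWWG
KWWWG
KWWWG
KKKGG
GGGGG
GGKGG
GGGGG
GGGGG

Derivation:
After op 1 paint(5,2,G):
GWWWG
KWWWG
KWWWG
KWWWG
KKKGG
GGGGG
GGGGG
GGGGG
GGGGG
After op 2 paint(6,2,K):
GWWWG
KWWWG
KWWWG
KWWWG
KKKGG
GGGGG
GGKGG
GGGGG
GGGGG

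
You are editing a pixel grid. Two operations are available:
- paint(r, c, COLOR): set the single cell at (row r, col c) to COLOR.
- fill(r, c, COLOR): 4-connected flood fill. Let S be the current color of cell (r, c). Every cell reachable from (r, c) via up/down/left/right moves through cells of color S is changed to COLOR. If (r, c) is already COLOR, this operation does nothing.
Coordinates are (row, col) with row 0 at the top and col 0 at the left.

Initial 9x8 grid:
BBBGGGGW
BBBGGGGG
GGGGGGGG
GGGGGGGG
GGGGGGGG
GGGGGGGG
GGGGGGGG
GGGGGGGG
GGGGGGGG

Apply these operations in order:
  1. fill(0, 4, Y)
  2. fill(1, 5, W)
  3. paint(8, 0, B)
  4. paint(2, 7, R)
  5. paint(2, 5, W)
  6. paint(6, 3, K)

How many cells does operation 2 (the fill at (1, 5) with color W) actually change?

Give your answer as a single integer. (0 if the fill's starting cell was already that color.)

Answer: 65

Derivation:
After op 1 fill(0,4,Y) [65 cells changed]:
BBBYYYYW
BBBYYYYY
YYYYYYYY
YYYYYYYY
YYYYYYYY
YYYYYYYY
YYYYYYYY
YYYYYYYY
YYYYYYYY
After op 2 fill(1,5,W) [65 cells changed]:
BBBWWWWW
BBBWWWWW
WWWWWWWW
WWWWWWWW
WWWWWWWW
WWWWWWWW
WWWWWWWW
WWWWWWWW
WWWWWWWW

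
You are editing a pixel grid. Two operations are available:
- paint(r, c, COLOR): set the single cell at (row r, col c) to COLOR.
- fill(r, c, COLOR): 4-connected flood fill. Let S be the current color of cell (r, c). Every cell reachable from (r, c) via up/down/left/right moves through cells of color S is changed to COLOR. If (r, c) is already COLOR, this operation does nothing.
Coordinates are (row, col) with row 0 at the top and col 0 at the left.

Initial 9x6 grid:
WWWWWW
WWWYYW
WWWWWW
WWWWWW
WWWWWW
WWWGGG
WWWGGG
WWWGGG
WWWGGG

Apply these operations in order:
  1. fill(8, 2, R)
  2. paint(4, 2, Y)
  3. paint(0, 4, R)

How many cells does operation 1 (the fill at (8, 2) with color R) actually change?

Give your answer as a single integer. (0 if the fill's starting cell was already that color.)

After op 1 fill(8,2,R) [40 cells changed]:
RRRRRR
RRRYYR
RRRRRR
RRRRRR
RRRRRR
RRRGGG
RRRGGG
RRRGGG
RRRGGG

Answer: 40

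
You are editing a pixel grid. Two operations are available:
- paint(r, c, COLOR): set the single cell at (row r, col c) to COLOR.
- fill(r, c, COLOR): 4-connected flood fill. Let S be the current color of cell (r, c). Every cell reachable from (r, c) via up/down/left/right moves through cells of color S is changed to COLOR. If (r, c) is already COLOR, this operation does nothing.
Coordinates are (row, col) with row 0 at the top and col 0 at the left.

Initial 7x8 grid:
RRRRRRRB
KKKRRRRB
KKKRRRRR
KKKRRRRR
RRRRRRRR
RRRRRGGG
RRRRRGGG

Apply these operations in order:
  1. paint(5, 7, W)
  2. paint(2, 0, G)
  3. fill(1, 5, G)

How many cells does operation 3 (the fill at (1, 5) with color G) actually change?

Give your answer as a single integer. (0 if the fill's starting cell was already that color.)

Answer: 39

Derivation:
After op 1 paint(5,7,W):
RRRRRRRB
KKKRRRRB
KKKRRRRR
KKKRRRRR
RRRRRRRR
RRRRRGGW
RRRRRGGG
After op 2 paint(2,0,G):
RRRRRRRB
KKKRRRRB
GKKRRRRR
KKKRRRRR
RRRRRRRR
RRRRRGGW
RRRRRGGG
After op 3 fill(1,5,G) [39 cells changed]:
GGGGGGGB
KKKGGGGB
GKKGGGGG
KKKGGGGG
GGGGGGGG
GGGGGGGW
GGGGGGGG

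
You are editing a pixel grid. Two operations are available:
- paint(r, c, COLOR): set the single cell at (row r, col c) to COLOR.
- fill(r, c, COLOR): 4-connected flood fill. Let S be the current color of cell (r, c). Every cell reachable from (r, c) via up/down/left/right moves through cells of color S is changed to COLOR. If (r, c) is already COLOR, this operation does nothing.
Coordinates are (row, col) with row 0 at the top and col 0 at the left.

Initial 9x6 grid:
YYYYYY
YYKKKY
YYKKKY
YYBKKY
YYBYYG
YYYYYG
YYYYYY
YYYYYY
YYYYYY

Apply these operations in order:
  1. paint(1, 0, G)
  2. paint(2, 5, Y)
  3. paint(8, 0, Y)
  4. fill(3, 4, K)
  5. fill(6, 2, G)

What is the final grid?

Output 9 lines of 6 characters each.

Answer: GGGGGG
GGKKKG
GGKKKG
GGBKKG
GGBGGG
GGGGGG
GGGGGG
GGGGGG
GGGGGG

Derivation:
After op 1 paint(1,0,G):
YYYYYY
GYKKKY
YYKKKY
YYBKKY
YYBYYG
YYYYYG
YYYYYY
YYYYYY
YYYYYY
After op 2 paint(2,5,Y):
YYYYYY
GYKKKY
YYKKKY
YYBKKY
YYBYYG
YYYYYG
YYYYYY
YYYYYY
YYYYYY
After op 3 paint(8,0,Y):
YYYYYY
GYKKKY
YYKKKY
YYBKKY
YYBYYG
YYYYYG
YYYYYY
YYYYYY
YYYYYY
After op 4 fill(3,4,K) [0 cells changed]:
YYYYYY
GYKKKY
YYKKKY
YYBKKY
YYBYYG
YYYYYG
YYYYYY
YYYYYY
YYYYYY
After op 5 fill(6,2,G) [41 cells changed]:
GGGGGG
GGKKKG
GGKKKG
GGBKKG
GGBGGG
GGGGGG
GGGGGG
GGGGGG
GGGGGG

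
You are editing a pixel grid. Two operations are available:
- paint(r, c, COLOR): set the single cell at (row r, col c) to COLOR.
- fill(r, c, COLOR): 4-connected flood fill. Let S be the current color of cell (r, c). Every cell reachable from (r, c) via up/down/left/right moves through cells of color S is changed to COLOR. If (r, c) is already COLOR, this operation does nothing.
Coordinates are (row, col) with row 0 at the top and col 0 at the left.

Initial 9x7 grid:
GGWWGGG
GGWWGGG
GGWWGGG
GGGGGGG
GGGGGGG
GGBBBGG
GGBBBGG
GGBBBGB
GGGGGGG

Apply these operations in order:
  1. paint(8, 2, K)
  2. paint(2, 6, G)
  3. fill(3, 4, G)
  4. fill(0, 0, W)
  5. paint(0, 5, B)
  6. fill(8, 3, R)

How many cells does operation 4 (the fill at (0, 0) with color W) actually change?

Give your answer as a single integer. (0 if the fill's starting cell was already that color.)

Answer: 46

Derivation:
After op 1 paint(8,2,K):
GGWWGGG
GGWWGGG
GGWWGGG
GGGGGGG
GGGGGGG
GGBBBGG
GGBBBGG
GGBBBGB
GGKGGGG
After op 2 paint(2,6,G):
GGWWGGG
GGWWGGG
GGWWGGG
GGGGGGG
GGGGGGG
GGBBBGG
GGBBBGG
GGBBBGB
GGKGGGG
After op 3 fill(3,4,G) [0 cells changed]:
GGWWGGG
GGWWGGG
GGWWGGG
GGGGGGG
GGGGGGG
GGBBBGG
GGBBBGG
GGBBBGB
GGKGGGG
After op 4 fill(0,0,W) [46 cells changed]:
WWWWWWW
WWWWWWW
WWWWWWW
WWWWWWW
WWWWWWW
WWBBBWW
WWBBBWW
WWBBBWB
WWKWWWW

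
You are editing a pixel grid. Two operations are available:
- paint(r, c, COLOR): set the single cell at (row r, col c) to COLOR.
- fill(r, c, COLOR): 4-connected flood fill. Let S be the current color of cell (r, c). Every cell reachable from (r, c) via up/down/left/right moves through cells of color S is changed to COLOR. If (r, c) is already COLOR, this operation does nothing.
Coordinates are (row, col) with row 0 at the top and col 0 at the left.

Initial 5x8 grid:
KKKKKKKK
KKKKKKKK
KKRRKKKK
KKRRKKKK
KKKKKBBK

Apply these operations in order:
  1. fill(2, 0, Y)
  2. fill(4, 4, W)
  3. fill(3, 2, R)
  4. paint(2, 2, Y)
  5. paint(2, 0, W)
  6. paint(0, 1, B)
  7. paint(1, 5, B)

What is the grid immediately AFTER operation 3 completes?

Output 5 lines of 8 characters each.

Answer: WWWWWWWW
WWWWWWWW
WWRRWWWW
WWRRWWWW
WWWWWBBW

Derivation:
After op 1 fill(2,0,Y) [34 cells changed]:
YYYYYYYY
YYYYYYYY
YYRRYYYY
YYRRYYYY
YYYYYBBY
After op 2 fill(4,4,W) [34 cells changed]:
WWWWWWWW
WWWWWWWW
WWRRWWWW
WWRRWWWW
WWWWWBBW
After op 3 fill(3,2,R) [0 cells changed]:
WWWWWWWW
WWWWWWWW
WWRRWWWW
WWRRWWWW
WWWWWBBW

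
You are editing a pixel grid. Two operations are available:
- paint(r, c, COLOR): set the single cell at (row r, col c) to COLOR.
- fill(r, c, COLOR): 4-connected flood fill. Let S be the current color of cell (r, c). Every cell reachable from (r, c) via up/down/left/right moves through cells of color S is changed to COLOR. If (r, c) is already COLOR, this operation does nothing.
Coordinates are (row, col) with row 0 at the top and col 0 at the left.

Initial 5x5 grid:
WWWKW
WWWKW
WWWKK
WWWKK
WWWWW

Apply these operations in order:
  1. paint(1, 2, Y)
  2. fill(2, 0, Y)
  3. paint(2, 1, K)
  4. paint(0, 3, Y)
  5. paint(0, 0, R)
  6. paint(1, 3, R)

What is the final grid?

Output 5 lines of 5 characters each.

After op 1 paint(1,2,Y):
WWWKW
WWYKW
WWWKK
WWWKK
WWWWW
After op 2 fill(2,0,Y) [16 cells changed]:
YYYKW
YYYKW
YYYKK
YYYKK
YYYYY
After op 3 paint(2,1,K):
YYYKW
YYYKW
YKYKK
YYYKK
YYYYY
After op 4 paint(0,3,Y):
YYYYW
YYYKW
YKYKK
YYYKK
YYYYY
After op 5 paint(0,0,R):
RYYYW
YYYKW
YKYKK
YYYKK
YYYYY
After op 6 paint(1,3,R):
RYYYW
YYYRW
YKYKK
YYYKK
YYYYY

Answer: RYYYW
YYYRW
YKYKK
YYYKK
YYYYY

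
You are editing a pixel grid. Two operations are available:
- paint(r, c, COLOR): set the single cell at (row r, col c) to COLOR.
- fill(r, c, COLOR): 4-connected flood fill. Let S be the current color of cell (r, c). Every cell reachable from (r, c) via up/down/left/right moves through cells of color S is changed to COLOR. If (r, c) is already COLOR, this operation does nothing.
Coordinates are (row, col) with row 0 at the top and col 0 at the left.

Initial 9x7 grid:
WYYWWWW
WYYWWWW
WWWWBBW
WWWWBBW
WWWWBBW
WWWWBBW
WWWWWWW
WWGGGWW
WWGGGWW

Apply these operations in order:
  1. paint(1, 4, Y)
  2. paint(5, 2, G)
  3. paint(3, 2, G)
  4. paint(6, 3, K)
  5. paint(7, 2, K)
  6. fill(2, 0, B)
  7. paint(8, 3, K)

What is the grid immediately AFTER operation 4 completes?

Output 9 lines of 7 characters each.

After op 1 paint(1,4,Y):
WYYWWWW
WYYWYWW
WWWWBBW
WWWWBBW
WWWWBBW
WWWWBBW
WWWWWWW
WWGGGWW
WWGGGWW
After op 2 paint(5,2,G):
WYYWWWW
WYYWYWW
WWWWBBW
WWWWBBW
WWWWBBW
WWGWBBW
WWWWWWW
WWGGGWW
WWGGGWW
After op 3 paint(3,2,G):
WYYWWWW
WYYWYWW
WWWWBBW
WWGWBBW
WWWWBBW
WWGWBBW
WWWWWWW
WWGGGWW
WWGGGWW
After op 4 paint(6,3,K):
WYYWWWW
WYYWYWW
WWWWBBW
WWGWBBW
WWWWBBW
WWGWBBW
WWWKWWW
WWGGGWW
WWGGGWW

Answer: WYYWWWW
WYYWYWW
WWWWBBW
WWGWBBW
WWWWBBW
WWGWBBW
WWWKWWW
WWGGGWW
WWGGGWW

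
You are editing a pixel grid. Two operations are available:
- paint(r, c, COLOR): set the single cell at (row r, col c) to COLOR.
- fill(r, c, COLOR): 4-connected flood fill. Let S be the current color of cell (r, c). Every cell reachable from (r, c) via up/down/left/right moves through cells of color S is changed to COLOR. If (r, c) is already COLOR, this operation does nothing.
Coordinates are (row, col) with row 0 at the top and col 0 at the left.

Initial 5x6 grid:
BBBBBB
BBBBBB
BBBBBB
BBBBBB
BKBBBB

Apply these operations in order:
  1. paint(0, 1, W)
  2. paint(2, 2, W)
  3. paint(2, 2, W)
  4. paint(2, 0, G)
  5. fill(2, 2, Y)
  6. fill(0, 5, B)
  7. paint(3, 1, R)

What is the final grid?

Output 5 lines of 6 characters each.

Answer: BWBBBB
BBBBBB
GBYBBB
BRBBBB
BKBBBB

Derivation:
After op 1 paint(0,1,W):
BWBBBB
BBBBBB
BBBBBB
BBBBBB
BKBBBB
After op 2 paint(2,2,W):
BWBBBB
BBBBBB
BBWBBB
BBBBBB
BKBBBB
After op 3 paint(2,2,W):
BWBBBB
BBBBBB
BBWBBB
BBBBBB
BKBBBB
After op 4 paint(2,0,G):
BWBBBB
BBBBBB
GBWBBB
BBBBBB
BKBBBB
After op 5 fill(2,2,Y) [1 cells changed]:
BWBBBB
BBBBBB
GBYBBB
BBBBBB
BKBBBB
After op 6 fill(0,5,B) [0 cells changed]:
BWBBBB
BBBBBB
GBYBBB
BBBBBB
BKBBBB
After op 7 paint(3,1,R):
BWBBBB
BBBBBB
GBYBBB
BRBBBB
BKBBBB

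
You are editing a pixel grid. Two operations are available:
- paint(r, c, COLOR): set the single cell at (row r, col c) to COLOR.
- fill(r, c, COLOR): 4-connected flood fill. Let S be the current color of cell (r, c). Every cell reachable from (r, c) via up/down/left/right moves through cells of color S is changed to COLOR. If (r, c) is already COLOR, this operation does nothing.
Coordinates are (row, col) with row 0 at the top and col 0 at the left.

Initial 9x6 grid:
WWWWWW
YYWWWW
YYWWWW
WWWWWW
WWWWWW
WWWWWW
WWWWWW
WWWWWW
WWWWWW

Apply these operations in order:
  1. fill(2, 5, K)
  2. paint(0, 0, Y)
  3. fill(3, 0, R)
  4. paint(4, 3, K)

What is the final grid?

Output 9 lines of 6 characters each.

After op 1 fill(2,5,K) [50 cells changed]:
KKKKKK
YYKKKK
YYKKKK
KKKKKK
KKKKKK
KKKKKK
KKKKKK
KKKKKK
KKKKKK
After op 2 paint(0,0,Y):
YKKKKK
YYKKKK
YYKKKK
KKKKKK
KKKKKK
KKKKKK
KKKKKK
KKKKKK
KKKKKK
After op 3 fill(3,0,R) [49 cells changed]:
YRRRRR
YYRRRR
YYRRRR
RRRRRR
RRRRRR
RRRRRR
RRRRRR
RRRRRR
RRRRRR
After op 4 paint(4,3,K):
YRRRRR
YYRRRR
YYRRRR
RRRRRR
RRRKRR
RRRRRR
RRRRRR
RRRRRR
RRRRRR

Answer: YRRRRR
YYRRRR
YYRRRR
RRRRRR
RRRKRR
RRRRRR
RRRRRR
RRRRRR
RRRRRR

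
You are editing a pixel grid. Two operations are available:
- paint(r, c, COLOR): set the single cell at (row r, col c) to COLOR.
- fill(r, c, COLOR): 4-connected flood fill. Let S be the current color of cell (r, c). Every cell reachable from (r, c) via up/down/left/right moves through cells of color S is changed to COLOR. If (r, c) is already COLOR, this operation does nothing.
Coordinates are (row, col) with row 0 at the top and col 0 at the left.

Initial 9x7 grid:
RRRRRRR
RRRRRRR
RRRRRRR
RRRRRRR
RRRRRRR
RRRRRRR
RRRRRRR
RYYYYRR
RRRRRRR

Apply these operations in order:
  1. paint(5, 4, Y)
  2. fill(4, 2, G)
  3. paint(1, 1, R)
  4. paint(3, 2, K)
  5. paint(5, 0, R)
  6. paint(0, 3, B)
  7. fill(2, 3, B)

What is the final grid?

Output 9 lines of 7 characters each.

Answer: BBBBBBB
BRBBBBB
BBBBBBB
BBKBBBB
BBBBBBB
RBBBYBB
BBBBBBB
BYYYYBB
BBBBBBB

Derivation:
After op 1 paint(5,4,Y):
RRRRRRR
RRRRRRR
RRRRRRR
RRRRRRR
RRRRRRR
RRRRYRR
RRRRRRR
RYYYYRR
RRRRRRR
After op 2 fill(4,2,G) [58 cells changed]:
GGGGGGG
GGGGGGG
GGGGGGG
GGGGGGG
GGGGGGG
GGGGYGG
GGGGGGG
GYYYYGG
GGGGGGG
After op 3 paint(1,1,R):
GGGGGGG
GRGGGGG
GGGGGGG
GGGGGGG
GGGGGGG
GGGGYGG
GGGGGGG
GYYYYGG
GGGGGGG
After op 4 paint(3,2,K):
GGGGGGG
GRGGGGG
GGGGGGG
GGKGGGG
GGGGGGG
GGGGYGG
GGGGGGG
GYYYYGG
GGGGGGG
After op 5 paint(5,0,R):
GGGGGGG
GRGGGGG
GGGGGGG
GGKGGGG
GGGGGGG
RGGGYGG
GGGGGGG
GYYYYGG
GGGGGGG
After op 6 paint(0,3,B):
GGGBGGG
GRGGGGG
GGGGGGG
GGKGGGG
GGGGGGG
RGGGYGG
GGGGGGG
GYYYYGG
GGGGGGG
After op 7 fill(2,3,B) [54 cells changed]:
BBBBBBB
BRBBBBB
BBBBBBB
BBKBBBB
BBBBBBB
RBBBYBB
BBBBBBB
BYYYYBB
BBBBBBB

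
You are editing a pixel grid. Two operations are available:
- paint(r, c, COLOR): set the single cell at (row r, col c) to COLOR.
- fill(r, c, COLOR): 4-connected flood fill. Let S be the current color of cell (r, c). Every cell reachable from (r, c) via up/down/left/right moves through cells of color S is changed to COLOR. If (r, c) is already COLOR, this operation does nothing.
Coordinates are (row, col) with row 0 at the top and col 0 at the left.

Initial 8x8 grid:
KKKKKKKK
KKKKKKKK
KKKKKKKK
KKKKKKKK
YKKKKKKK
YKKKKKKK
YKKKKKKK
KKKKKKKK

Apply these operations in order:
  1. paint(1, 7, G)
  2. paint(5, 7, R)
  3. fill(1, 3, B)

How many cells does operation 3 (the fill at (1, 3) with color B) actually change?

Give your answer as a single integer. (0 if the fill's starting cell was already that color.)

After op 1 paint(1,7,G):
KKKKKKKK
KKKKKKKG
KKKKKKKK
KKKKKKKK
YKKKKKKK
YKKKKKKK
YKKKKKKK
KKKKKKKK
After op 2 paint(5,7,R):
KKKKKKKK
KKKKKKKG
KKKKKKKK
KKKKKKKK
YKKKKKKK
YKKKKKKR
YKKKKKKK
KKKKKKKK
After op 3 fill(1,3,B) [59 cells changed]:
BBBBBBBB
BBBBBBBG
BBBBBBBB
BBBBBBBB
YBBBBBBB
YBBBBBBR
YBBBBBBB
BBBBBBBB

Answer: 59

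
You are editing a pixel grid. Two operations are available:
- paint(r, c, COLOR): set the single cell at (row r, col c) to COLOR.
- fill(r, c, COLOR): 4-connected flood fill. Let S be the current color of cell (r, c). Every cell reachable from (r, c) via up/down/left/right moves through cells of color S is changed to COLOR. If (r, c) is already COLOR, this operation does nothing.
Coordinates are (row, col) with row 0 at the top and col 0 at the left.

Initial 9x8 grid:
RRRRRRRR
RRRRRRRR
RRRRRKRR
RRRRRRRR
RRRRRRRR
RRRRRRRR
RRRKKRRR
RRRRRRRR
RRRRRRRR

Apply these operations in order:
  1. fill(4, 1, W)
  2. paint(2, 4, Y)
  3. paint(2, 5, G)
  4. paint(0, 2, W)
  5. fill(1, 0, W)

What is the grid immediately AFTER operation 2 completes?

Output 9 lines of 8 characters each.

After op 1 fill(4,1,W) [69 cells changed]:
WWWWWWWW
WWWWWWWW
WWWWWKWW
WWWWWWWW
WWWWWWWW
WWWWWWWW
WWWKKWWW
WWWWWWWW
WWWWWWWW
After op 2 paint(2,4,Y):
WWWWWWWW
WWWWWWWW
WWWWYKWW
WWWWWWWW
WWWWWWWW
WWWWWWWW
WWWKKWWW
WWWWWWWW
WWWWWWWW

Answer: WWWWWWWW
WWWWWWWW
WWWWYKWW
WWWWWWWW
WWWWWWWW
WWWWWWWW
WWWKKWWW
WWWWWWWW
WWWWWWWW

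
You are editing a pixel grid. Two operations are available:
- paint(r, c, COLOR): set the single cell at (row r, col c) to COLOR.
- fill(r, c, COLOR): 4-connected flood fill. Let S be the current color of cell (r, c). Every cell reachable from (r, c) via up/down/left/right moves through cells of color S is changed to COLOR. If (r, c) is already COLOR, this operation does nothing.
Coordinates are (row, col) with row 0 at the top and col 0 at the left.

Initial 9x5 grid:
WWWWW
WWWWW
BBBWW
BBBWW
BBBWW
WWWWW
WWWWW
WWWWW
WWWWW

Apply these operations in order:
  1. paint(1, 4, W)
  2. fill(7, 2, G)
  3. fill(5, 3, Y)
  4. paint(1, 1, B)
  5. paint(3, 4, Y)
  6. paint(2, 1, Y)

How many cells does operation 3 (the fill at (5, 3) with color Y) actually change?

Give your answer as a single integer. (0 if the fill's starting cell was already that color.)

After op 1 paint(1,4,W):
WWWWW
WWWWW
BBBWW
BBBWW
BBBWW
WWWWW
WWWWW
WWWWW
WWWWW
After op 2 fill(7,2,G) [36 cells changed]:
GGGGG
GGGGG
BBBGG
BBBGG
BBBGG
GGGGG
GGGGG
GGGGG
GGGGG
After op 3 fill(5,3,Y) [36 cells changed]:
YYYYY
YYYYY
BBBYY
BBBYY
BBBYY
YYYYY
YYYYY
YYYYY
YYYYY

Answer: 36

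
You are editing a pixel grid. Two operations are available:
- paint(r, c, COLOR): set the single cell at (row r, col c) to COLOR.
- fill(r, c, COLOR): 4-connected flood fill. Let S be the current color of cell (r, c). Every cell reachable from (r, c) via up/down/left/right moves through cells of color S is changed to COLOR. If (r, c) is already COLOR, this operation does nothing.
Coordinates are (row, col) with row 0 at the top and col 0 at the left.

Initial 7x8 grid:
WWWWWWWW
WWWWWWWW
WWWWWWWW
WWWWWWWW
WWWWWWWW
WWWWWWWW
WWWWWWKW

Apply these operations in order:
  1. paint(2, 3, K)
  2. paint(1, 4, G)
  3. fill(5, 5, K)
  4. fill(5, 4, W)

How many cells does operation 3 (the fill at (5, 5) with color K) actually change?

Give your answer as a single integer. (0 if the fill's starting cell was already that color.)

Answer: 53

Derivation:
After op 1 paint(2,3,K):
WWWWWWWW
WWWWWWWW
WWWKWWWW
WWWWWWWW
WWWWWWWW
WWWWWWWW
WWWWWWKW
After op 2 paint(1,4,G):
WWWWWWWW
WWWWGWWW
WWWKWWWW
WWWWWWWW
WWWWWWWW
WWWWWWWW
WWWWWWKW
After op 3 fill(5,5,K) [53 cells changed]:
KKKKKKKK
KKKKGKKK
KKKKKKKK
KKKKKKKK
KKKKKKKK
KKKKKKKK
KKKKKKKK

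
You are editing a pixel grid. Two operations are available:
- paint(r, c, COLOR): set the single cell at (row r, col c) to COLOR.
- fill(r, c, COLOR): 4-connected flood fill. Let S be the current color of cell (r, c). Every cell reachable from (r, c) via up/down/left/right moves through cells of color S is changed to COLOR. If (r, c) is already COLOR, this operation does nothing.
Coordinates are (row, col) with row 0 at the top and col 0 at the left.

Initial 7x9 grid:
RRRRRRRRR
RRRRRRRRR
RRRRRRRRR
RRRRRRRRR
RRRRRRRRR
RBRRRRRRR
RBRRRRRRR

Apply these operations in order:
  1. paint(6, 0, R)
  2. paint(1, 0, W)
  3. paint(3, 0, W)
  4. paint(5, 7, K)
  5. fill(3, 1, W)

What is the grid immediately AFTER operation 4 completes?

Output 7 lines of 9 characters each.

Answer: RRRRRRRRR
WRRRRRRRR
RRRRRRRRR
WRRRRRRRR
RRRRRRRRR
RBRRRRRKR
RBRRRRRRR

Derivation:
After op 1 paint(6,0,R):
RRRRRRRRR
RRRRRRRRR
RRRRRRRRR
RRRRRRRRR
RRRRRRRRR
RBRRRRRRR
RBRRRRRRR
After op 2 paint(1,0,W):
RRRRRRRRR
WRRRRRRRR
RRRRRRRRR
RRRRRRRRR
RRRRRRRRR
RBRRRRRRR
RBRRRRRRR
After op 3 paint(3,0,W):
RRRRRRRRR
WRRRRRRRR
RRRRRRRRR
WRRRRRRRR
RRRRRRRRR
RBRRRRRRR
RBRRRRRRR
After op 4 paint(5,7,K):
RRRRRRRRR
WRRRRRRRR
RRRRRRRRR
WRRRRRRRR
RRRRRRRRR
RBRRRRRKR
RBRRRRRRR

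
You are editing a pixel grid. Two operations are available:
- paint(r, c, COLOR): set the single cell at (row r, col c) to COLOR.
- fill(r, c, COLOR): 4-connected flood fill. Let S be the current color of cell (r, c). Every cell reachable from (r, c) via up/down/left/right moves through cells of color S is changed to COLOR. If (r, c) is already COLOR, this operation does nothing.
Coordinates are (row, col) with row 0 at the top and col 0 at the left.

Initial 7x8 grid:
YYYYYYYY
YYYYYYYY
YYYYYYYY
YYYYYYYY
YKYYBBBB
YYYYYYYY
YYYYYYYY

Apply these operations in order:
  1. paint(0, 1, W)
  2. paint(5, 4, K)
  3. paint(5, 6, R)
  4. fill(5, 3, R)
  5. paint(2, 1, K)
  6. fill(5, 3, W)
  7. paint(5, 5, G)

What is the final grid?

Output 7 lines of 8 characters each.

After op 1 paint(0,1,W):
YWYYYYYY
YYYYYYYY
YYYYYYYY
YYYYYYYY
YKYYBBBB
YYYYYYYY
YYYYYYYY
After op 2 paint(5,4,K):
YWYYYYYY
YYYYYYYY
YYYYYYYY
YYYYYYYY
YKYYBBBB
YYYYKYYY
YYYYYYYY
After op 3 paint(5,6,R):
YWYYYYYY
YYYYYYYY
YYYYYYYY
YYYYYYYY
YKYYBBBB
YYYYKYRY
YYYYYYYY
After op 4 fill(5,3,R) [48 cells changed]:
RWRRRRRR
RRRRRRRR
RRRRRRRR
RRRRRRRR
RKRRBBBB
RRRRKRRR
RRRRRRRR
After op 5 paint(2,1,K):
RWRRRRRR
RRRRRRRR
RKRRRRRR
RRRRRRRR
RKRRBBBB
RRRRKRRR
RRRRRRRR
After op 6 fill(5,3,W) [48 cells changed]:
WWWWWWWW
WWWWWWWW
WKWWWWWW
WWWWWWWW
WKWWBBBB
WWWWKWWW
WWWWWWWW
After op 7 paint(5,5,G):
WWWWWWWW
WWWWWWWW
WKWWWWWW
WWWWWWWW
WKWWBBBB
WWWWKGWW
WWWWWWWW

Answer: WWWWWWWW
WWWWWWWW
WKWWWWWW
WWWWWWWW
WKWWBBBB
WWWWKGWW
WWWWWWWW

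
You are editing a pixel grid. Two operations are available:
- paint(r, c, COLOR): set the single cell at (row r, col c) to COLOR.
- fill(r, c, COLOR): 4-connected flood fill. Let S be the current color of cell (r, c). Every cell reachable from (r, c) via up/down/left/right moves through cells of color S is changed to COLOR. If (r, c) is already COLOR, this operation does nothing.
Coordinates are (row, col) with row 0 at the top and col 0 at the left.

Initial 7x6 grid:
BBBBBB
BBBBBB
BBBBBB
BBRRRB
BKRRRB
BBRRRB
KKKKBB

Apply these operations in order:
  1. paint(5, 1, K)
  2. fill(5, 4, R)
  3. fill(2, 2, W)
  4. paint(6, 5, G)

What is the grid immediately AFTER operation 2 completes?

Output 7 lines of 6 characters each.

Answer: BBBBBB
BBBBBB
BBBBBB
BBRRRB
BKRRRB
BKRRRB
KKKKBB

Derivation:
After op 1 paint(5,1,K):
BBBBBB
BBBBBB
BBBBBB
BBRRRB
BKRRRB
BKRRRB
KKKKBB
After op 2 fill(5,4,R) [0 cells changed]:
BBBBBB
BBBBBB
BBBBBB
BBRRRB
BKRRRB
BKRRRB
KKKKBB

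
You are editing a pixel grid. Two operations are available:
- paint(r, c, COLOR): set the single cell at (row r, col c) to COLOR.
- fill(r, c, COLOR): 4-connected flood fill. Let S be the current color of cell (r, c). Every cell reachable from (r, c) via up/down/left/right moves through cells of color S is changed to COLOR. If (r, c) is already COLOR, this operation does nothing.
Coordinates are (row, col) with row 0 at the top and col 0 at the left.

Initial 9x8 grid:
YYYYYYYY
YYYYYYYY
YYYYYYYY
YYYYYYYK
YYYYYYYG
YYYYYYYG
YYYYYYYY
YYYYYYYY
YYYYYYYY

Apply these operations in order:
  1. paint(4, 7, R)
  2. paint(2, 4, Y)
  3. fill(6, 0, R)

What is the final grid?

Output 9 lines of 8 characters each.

After op 1 paint(4,7,R):
YYYYYYYY
YYYYYYYY
YYYYYYYY
YYYYYYYK
YYYYYYYR
YYYYYYYG
YYYYYYYY
YYYYYYYY
YYYYYYYY
After op 2 paint(2,4,Y):
YYYYYYYY
YYYYYYYY
YYYYYYYY
YYYYYYYK
YYYYYYYR
YYYYYYYG
YYYYYYYY
YYYYYYYY
YYYYYYYY
After op 3 fill(6,0,R) [69 cells changed]:
RRRRRRRR
RRRRRRRR
RRRRRRRR
RRRRRRRK
RRRRRRRR
RRRRRRRG
RRRRRRRR
RRRRRRRR
RRRRRRRR

Answer: RRRRRRRR
RRRRRRRR
RRRRRRRR
RRRRRRRK
RRRRRRRR
RRRRRRRG
RRRRRRRR
RRRRRRRR
RRRRRRRR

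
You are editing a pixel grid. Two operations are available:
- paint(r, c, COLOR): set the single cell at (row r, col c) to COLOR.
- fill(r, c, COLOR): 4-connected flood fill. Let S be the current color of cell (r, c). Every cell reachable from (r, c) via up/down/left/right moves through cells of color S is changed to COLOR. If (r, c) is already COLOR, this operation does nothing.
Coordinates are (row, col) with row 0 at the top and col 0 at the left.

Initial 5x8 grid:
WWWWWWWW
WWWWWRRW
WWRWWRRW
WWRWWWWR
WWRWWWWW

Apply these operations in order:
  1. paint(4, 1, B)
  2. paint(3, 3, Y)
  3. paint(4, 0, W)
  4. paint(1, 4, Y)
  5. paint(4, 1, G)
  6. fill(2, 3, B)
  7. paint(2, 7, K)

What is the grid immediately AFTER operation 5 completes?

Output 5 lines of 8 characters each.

After op 1 paint(4,1,B):
WWWWWWWW
WWWWWRRW
WWRWWRRW
WWRWWWWR
WBRWWWWW
After op 2 paint(3,3,Y):
WWWWWWWW
WWWWWRRW
WWRWWRRW
WWRYWWWR
WBRWWWWW
After op 3 paint(4,0,W):
WWWWWWWW
WWWWWRRW
WWRWWRRW
WWRYWWWR
WBRWWWWW
After op 4 paint(1,4,Y):
WWWWWWWW
WWWWYRRW
WWRWWRRW
WWRYWWWR
WBRWWWWW
After op 5 paint(4,1,G):
WWWWWWWW
WWWWYRRW
WWRWWRRW
WWRYWWWR
WGRWWWWW

Answer: WWWWWWWW
WWWWYRRW
WWRWWRRW
WWRYWWWR
WGRWWWWW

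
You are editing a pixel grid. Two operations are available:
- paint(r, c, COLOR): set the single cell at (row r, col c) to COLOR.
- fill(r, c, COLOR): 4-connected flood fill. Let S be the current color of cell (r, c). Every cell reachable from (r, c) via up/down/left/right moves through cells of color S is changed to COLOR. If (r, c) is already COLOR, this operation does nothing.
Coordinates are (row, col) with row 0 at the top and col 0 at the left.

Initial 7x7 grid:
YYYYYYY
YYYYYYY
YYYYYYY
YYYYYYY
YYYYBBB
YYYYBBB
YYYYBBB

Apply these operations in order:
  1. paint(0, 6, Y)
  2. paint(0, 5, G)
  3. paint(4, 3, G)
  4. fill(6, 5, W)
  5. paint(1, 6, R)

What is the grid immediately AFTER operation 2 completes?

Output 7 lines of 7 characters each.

Answer: YYYYYGY
YYYYYYY
YYYYYYY
YYYYYYY
YYYYBBB
YYYYBBB
YYYYBBB

Derivation:
After op 1 paint(0,6,Y):
YYYYYYY
YYYYYYY
YYYYYYY
YYYYYYY
YYYYBBB
YYYYBBB
YYYYBBB
After op 2 paint(0,5,G):
YYYYYGY
YYYYYYY
YYYYYYY
YYYYYYY
YYYYBBB
YYYYBBB
YYYYBBB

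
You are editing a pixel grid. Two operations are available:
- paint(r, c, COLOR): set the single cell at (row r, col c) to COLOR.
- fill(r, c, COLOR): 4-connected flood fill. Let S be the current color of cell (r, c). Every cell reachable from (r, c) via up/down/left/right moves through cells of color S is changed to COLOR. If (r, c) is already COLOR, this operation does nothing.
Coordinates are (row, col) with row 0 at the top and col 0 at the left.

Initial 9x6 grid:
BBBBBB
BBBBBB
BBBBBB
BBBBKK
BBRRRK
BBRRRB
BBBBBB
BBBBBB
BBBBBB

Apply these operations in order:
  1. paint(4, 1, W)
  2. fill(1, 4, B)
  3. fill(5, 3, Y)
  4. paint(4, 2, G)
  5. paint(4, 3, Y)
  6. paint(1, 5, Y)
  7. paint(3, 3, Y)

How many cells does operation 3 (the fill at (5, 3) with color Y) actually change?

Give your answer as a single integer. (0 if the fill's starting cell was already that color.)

Answer: 6

Derivation:
After op 1 paint(4,1,W):
BBBBBB
BBBBBB
BBBBBB
BBBBKK
BWRRRK
BBRRRB
BBBBBB
BBBBBB
BBBBBB
After op 2 fill(1,4,B) [0 cells changed]:
BBBBBB
BBBBBB
BBBBBB
BBBBKK
BWRRRK
BBRRRB
BBBBBB
BBBBBB
BBBBBB
After op 3 fill(5,3,Y) [6 cells changed]:
BBBBBB
BBBBBB
BBBBBB
BBBBKK
BWYYYK
BBYYYB
BBBBBB
BBBBBB
BBBBBB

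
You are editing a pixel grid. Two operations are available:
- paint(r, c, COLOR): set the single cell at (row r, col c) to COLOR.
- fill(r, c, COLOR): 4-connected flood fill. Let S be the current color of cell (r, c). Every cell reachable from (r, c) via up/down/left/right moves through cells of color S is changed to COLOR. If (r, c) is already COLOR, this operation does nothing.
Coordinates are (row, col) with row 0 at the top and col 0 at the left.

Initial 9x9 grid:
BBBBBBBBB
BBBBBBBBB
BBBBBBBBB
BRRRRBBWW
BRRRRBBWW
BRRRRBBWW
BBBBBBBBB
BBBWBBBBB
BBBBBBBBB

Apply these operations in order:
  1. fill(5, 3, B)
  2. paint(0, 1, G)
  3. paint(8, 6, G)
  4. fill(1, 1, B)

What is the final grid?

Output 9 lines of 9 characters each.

Answer: BGBBBBBBB
BBBBBBBBB
BBBBBBBBB
BBBBBBBWW
BBBBBBBWW
BBBBBBBWW
BBBBBBBBB
BBBWBBBBB
BBBBBBGBB

Derivation:
After op 1 fill(5,3,B) [12 cells changed]:
BBBBBBBBB
BBBBBBBBB
BBBBBBBBB
BBBBBBBWW
BBBBBBBWW
BBBBBBBWW
BBBBBBBBB
BBBWBBBBB
BBBBBBBBB
After op 2 paint(0,1,G):
BGBBBBBBB
BBBBBBBBB
BBBBBBBBB
BBBBBBBWW
BBBBBBBWW
BBBBBBBWW
BBBBBBBBB
BBBWBBBBB
BBBBBBBBB
After op 3 paint(8,6,G):
BGBBBBBBB
BBBBBBBBB
BBBBBBBBB
BBBBBBBWW
BBBBBBBWW
BBBBBBBWW
BBBBBBBBB
BBBWBBBBB
BBBBBBGBB
After op 4 fill(1,1,B) [0 cells changed]:
BGBBBBBBB
BBBBBBBBB
BBBBBBBBB
BBBBBBBWW
BBBBBBBWW
BBBBBBBWW
BBBBBBBBB
BBBWBBBBB
BBBBBBGBB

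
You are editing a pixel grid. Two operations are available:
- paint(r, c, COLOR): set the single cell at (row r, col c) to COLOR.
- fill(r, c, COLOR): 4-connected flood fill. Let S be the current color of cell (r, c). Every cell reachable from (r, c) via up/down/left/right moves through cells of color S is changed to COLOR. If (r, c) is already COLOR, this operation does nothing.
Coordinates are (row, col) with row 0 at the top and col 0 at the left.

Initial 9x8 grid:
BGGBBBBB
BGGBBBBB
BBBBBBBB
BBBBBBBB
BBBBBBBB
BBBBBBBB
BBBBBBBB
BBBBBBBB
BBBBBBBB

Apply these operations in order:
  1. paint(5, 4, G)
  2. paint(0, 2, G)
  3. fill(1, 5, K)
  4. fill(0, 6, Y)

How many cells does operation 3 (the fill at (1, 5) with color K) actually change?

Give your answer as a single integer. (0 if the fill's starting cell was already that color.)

After op 1 paint(5,4,G):
BGGBBBBB
BGGBBBBB
BBBBBBBB
BBBBBBBB
BBBBBBBB
BBBBGBBB
BBBBBBBB
BBBBBBBB
BBBBBBBB
After op 2 paint(0,2,G):
BGGBBBBB
BGGBBBBB
BBBBBBBB
BBBBBBBB
BBBBBBBB
BBBBGBBB
BBBBBBBB
BBBBBBBB
BBBBBBBB
After op 3 fill(1,5,K) [67 cells changed]:
KGGKKKKK
KGGKKKKK
KKKKKKKK
KKKKKKKK
KKKKKKKK
KKKKGKKK
KKKKKKKK
KKKKKKKK
KKKKKKKK

Answer: 67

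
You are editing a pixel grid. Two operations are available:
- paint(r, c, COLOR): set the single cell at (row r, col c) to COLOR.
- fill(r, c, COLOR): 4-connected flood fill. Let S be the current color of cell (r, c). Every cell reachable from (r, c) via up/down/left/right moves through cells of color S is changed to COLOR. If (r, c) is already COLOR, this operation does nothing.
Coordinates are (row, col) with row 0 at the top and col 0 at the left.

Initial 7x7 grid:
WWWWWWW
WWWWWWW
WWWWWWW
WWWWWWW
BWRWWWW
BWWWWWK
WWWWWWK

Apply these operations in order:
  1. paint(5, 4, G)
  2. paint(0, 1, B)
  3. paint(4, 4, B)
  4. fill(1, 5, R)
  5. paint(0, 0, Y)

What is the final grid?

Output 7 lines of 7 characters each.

After op 1 paint(5,4,G):
WWWWWWW
WWWWWWW
WWWWWWW
WWWWWWW
BWRWWWW
BWWWGWK
WWWWWWK
After op 2 paint(0,1,B):
WBWWWWW
WWWWWWW
WWWWWWW
WWWWWWW
BWRWWWW
BWWWGWK
WWWWWWK
After op 3 paint(4,4,B):
WBWWWWW
WWWWWWW
WWWWWWW
WWWWWWW
BWRWBWW
BWWWGWK
WWWWWWK
After op 4 fill(1,5,R) [41 cells changed]:
RBRRRRR
RRRRRRR
RRRRRRR
RRRRRRR
BRRRBRR
BRRRGRK
RRRRRRK
After op 5 paint(0,0,Y):
YBRRRRR
RRRRRRR
RRRRRRR
RRRRRRR
BRRRBRR
BRRRGRK
RRRRRRK

Answer: YBRRRRR
RRRRRRR
RRRRRRR
RRRRRRR
BRRRBRR
BRRRGRK
RRRRRRK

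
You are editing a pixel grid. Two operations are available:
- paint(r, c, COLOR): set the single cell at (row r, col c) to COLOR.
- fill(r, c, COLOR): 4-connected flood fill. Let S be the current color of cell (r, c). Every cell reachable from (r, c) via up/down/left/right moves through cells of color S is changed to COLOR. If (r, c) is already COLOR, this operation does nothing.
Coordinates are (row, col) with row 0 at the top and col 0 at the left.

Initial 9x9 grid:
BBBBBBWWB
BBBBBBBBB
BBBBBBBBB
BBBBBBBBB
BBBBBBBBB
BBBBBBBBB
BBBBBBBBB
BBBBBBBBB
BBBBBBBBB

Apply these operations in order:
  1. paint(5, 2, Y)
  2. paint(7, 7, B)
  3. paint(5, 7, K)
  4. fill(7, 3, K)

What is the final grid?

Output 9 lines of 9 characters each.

After op 1 paint(5,2,Y):
BBBBBBWWB
BBBBBBBBB
BBBBBBBBB
BBBBBBBBB
BBBBBBBBB
BBYBBBBBB
BBBBBBBBB
BBBBBBBBB
BBBBBBBBB
After op 2 paint(7,7,B):
BBBBBBWWB
BBBBBBBBB
BBBBBBBBB
BBBBBBBBB
BBBBBBBBB
BBYBBBBBB
BBBBBBBBB
BBBBBBBBB
BBBBBBBBB
After op 3 paint(5,7,K):
BBBBBBWWB
BBBBBBBBB
BBBBBBBBB
BBBBBBBBB
BBBBBBBBB
BBYBBBBKB
BBBBBBBBB
BBBBBBBBB
BBBBBBBBB
After op 4 fill(7,3,K) [77 cells changed]:
KKKKKKWWK
KKKKKKKKK
KKKKKKKKK
KKKKKKKKK
KKKKKKKKK
KKYKKKKKK
KKKKKKKKK
KKKKKKKKK
KKKKKKKKK

Answer: KKKKKKWWK
KKKKKKKKK
KKKKKKKKK
KKKKKKKKK
KKKKKKKKK
KKYKKKKKK
KKKKKKKKK
KKKKKKKKK
KKKKKKKKK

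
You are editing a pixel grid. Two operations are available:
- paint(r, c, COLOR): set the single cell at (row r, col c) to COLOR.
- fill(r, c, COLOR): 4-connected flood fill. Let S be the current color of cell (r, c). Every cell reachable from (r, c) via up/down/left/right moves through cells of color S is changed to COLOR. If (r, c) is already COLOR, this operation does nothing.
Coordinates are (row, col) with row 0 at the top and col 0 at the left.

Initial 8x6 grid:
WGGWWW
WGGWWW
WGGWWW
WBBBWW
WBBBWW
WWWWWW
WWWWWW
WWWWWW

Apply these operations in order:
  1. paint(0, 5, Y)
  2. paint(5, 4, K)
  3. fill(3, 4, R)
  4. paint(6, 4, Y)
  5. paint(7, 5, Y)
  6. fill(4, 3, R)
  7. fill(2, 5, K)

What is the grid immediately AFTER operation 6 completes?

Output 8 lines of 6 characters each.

Answer: RGGRRY
RGGRRR
RGGRRR
RRRRRR
RRRRRR
RRRRKR
RRRRYR
RRRRRY

Derivation:
After op 1 paint(0,5,Y):
WGGWWY
WGGWWW
WGGWWW
WBBBWW
WBBBWW
WWWWWW
WWWWWW
WWWWWW
After op 2 paint(5,4,K):
WGGWWY
WGGWWW
WGGWWW
WBBBWW
WBBBWW
WWWWKW
WWWWWW
WWWWWW
After op 3 fill(3,4,R) [34 cells changed]:
RGGRRY
RGGRRR
RGGRRR
RBBBRR
RBBBRR
RRRRKR
RRRRRR
RRRRRR
After op 4 paint(6,4,Y):
RGGRRY
RGGRRR
RGGRRR
RBBBRR
RBBBRR
RRRRKR
RRRRYR
RRRRRR
After op 5 paint(7,5,Y):
RGGRRY
RGGRRR
RGGRRR
RBBBRR
RBBBRR
RRRRKR
RRRRYR
RRRRRY
After op 6 fill(4,3,R) [6 cells changed]:
RGGRRY
RGGRRR
RGGRRR
RRRRRR
RRRRRR
RRRRKR
RRRRYR
RRRRRY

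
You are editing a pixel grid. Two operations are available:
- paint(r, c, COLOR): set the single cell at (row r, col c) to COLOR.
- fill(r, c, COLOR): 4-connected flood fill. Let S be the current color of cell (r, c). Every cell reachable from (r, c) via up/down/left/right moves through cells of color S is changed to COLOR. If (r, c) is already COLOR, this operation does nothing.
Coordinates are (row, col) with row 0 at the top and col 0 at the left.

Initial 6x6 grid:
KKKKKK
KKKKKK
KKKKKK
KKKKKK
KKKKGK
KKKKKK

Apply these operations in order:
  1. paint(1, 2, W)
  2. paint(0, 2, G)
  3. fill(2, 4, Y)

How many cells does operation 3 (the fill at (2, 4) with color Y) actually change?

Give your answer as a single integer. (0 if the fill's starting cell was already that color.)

Answer: 33

Derivation:
After op 1 paint(1,2,W):
KKKKKK
KKWKKK
KKKKKK
KKKKKK
KKKKGK
KKKKKK
After op 2 paint(0,2,G):
KKGKKK
KKWKKK
KKKKKK
KKKKKK
KKKKGK
KKKKKK
After op 3 fill(2,4,Y) [33 cells changed]:
YYGYYY
YYWYYY
YYYYYY
YYYYYY
YYYYGY
YYYYYY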